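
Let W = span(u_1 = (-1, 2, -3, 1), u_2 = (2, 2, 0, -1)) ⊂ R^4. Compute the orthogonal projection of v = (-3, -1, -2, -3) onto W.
proj_W(v) = (-199/134, -38/67, -123/134, 60/67)

Set up U = [u_1 | ... | u_2] ∈ R^(4×2). The projector onto W = col(U) is P = U (U^T U)^(-1) U^T.
Compute U^T U =
  [15, 1]
  [1, 9],
and U^T v = (4, -5).
Solve U^T U · c = U^T v for the coefficients: c = (41/134, -79/134). The projection is proj_W(v) = U c.
Check: (v - proj_W(v)) · u_1 = 0  (should be 0).
Check: (v - proj_W(v)) · u_2 = 0  (should be 0).
Result: proj_W(v) = (-199/134, -38/67, -123/134, 60/67).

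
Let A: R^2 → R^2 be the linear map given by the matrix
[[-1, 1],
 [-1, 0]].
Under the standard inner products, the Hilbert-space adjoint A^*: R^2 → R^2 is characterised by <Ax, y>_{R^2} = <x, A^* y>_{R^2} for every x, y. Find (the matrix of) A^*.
A^* = A^T =
[[-1, -1],
 [1, 0]]

For real matrices with standard dot products, the defining identity <Ax, y> = <x, A^* y> gives (Ax)^T y = x^T (A^*) y, i.e. x^T A^T y = x^T (A^*) y. Since this holds for all x, y, we must have A^* = A^T. Therefore
A^* =
[[-1, -1],
 [1, 0]].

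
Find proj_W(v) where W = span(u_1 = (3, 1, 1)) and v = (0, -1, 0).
proj_W(v) = (-3/11, -1/11, -1/11)

Set up U = [u_1 | ... | u_1] ∈ R^(3×1). The projector onto W = col(U) is P = U (U^T U)^(-1) U^T.
Compute U^T U =
  [11],
and U^T v = (-1).
Solve U^T U · c = U^T v for the coefficients: c = (-1/11). The projection is proj_W(v) = U c.
Check: (v - proj_W(v)) · u_1 = 0  (should be 0).
Result: proj_W(v) = (-3/11, -1/11, -1/11).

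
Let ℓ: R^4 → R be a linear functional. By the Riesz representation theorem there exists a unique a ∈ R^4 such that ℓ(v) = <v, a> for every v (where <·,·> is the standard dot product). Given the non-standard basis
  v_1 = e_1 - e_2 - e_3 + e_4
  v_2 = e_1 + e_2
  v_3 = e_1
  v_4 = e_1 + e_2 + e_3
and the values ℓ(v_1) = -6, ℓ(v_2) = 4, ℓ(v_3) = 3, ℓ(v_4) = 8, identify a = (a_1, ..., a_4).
a = (3, 1, 4, -4)

Write a = (a_1, ..., a_4) in the standard basis. For each basis vector v_i, ℓ(v_i) = <v_i, a> is a linear equation in the a_j's. Collect the n equations into a matrix system V a = ℓ, where row i of V is v_i (expressed in the standard basis). Since V is invertible (lower-triangular with 1s on the diagonal, up to permutation), solve by back-substitution:
  V =
[[1, -1, -1, 1],
 [1, 1, 0, 0],
 [1, 0, 0, 0],
 [1, 1, 1, 0]]
  V a = (-6, 4, 3, 8)
Solving gives a = (3, 1, 4, -4).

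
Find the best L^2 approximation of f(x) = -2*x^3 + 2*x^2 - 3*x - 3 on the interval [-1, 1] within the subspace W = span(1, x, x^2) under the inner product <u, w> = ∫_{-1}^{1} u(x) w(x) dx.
g(x) = 2*x^2 - 21*x/5 - 3

The best approximation g ∈ W is the orthogonal projection of f onto W. Writing g = a_0 + a_1 x + a_2 x^2, the coefficients solve the normal equations G · a = b where
  G_{ij} = <φ_i, φ_j> and b_i = <f, φ_i>, with φ_0 = 1, φ_1 = x, φ_2 = x^2.
G =
  [2, 0, 2/3]
  [0, 2/3, 0]
  [2/3, 0, 2/5],
b = (-14/3, -14/5, -6/5).
Solving gives a_0 = -3, a_1 = -21/5, a_2 = 2, so
  g(x) = 2*x^2 - 21*x/5 - 3.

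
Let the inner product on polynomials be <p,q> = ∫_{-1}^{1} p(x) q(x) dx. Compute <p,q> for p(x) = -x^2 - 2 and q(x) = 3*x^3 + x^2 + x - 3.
<p,q> = 184/15

Expand the product: p(x)·q(x) = -3*x^5 - x^4 - 7*x^3 + x^2 - 2*x + 6.
∫_{-1}^{1} of each monomial x^k gives [2/(k+1) if k even, 0 if k odd]. Integrating term-by-term (or equivalently evaluating the antiderivative F(x) = -x^6/2 - x^5/5 - 7*x^4/4 + x^3/3 - x^2 + 6*x at the endpoints):
  F(1) − F(−1) = 173/60 − (-563/60) = 184/15.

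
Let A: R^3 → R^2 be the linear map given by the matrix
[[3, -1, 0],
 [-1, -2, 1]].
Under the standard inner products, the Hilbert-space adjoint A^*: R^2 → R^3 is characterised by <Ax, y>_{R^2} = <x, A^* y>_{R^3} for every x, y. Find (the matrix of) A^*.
A^* = A^T =
[[3, -1],
 [-1, -2],
 [0, 1]]

For real matrices with standard dot products, the defining identity <Ax, y> = <x, A^* y> gives (Ax)^T y = x^T (A^*) y, i.e. x^T A^T y = x^T (A^*) y. Since this holds for all x, y, we must have A^* = A^T. Therefore
A^* =
[[3, -1],
 [-1, -2],
 [0, 1]].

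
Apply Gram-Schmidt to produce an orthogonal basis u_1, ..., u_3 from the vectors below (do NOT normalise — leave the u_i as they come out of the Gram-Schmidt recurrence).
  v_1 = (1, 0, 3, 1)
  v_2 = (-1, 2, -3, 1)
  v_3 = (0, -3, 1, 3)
Orthogonal basis:
  u_1 = (1, 0, 3, 1)
  u_2 = (-2/11, 2, -6/11, 20/11)
  u_3 = (-4/7, -19/7, -5/7, 19/7)

Apply the Gram-Schmidt recurrence
  u_1 = v_1
  u_i = v_i − Σ_{j<i} ((v_i · u_j) / (u_j · u_j)) · u_j.

Step by step this gives:
  u_1 = (1, 0, 3, 1)
  u_2 = (-2/11, 2, -6/11, 20/11)
  u_3 = (-4/7, -19/7, -5/7, 19/7)

Orthogonality check:
  u_2 · u_1 = 0 (should be 0)
  u_3 · u_1 = 0 (should be 0)
  u_3 · u_2 = 0 (should be 0)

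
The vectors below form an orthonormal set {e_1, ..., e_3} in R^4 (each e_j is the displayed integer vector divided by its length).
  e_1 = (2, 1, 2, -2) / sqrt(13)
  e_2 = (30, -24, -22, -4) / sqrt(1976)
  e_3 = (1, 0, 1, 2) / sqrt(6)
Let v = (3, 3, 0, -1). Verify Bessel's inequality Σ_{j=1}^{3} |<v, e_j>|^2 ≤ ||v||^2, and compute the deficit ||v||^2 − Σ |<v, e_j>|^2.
Σ |<v, e_j>|^2 = 554/57; ||v||^2 = 19; deficit = 529/57

Write each e_j = u_j / sqrt(<u_j, u_j>) where u_j is the displayed integer vector. Then <v, e_j> = <v, u_j> / sqrt(<u_j, u_j>), so |<v, e_j>|^2 = <v, u_j>^2 / <u_j, u_j>.
Coefficients: <v, e_1> = 11/sqrt(13), <v, e_2> = 22/sqrt(1976), <v, e_3> = 1/sqrt(6).
Square and sum: Σ |<v, e_j>|^2 = 554/57.
Compute ||v||^2 = v·v = 19.
Deficit = 19 − 554/57 = 529/57 ≥ 0, confirming Bessel's inequality. (The deficit equals ||v − Σ <v,e_j> e_j||^2, the squared distance from v to span{e_j}.)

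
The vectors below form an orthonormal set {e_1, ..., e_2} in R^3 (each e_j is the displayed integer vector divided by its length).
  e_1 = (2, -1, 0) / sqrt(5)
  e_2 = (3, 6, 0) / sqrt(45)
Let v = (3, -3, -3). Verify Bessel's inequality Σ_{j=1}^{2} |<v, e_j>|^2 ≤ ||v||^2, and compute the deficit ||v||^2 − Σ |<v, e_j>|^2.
Σ |<v, e_j>|^2 = 18; ||v||^2 = 27; deficit = 9

Write each e_j = u_j / sqrt(<u_j, u_j>) where u_j is the displayed integer vector. Then <v, e_j> = <v, u_j> / sqrt(<u_j, u_j>), so |<v, e_j>|^2 = <v, u_j>^2 / <u_j, u_j>.
Coefficients: <v, e_1> = 9/sqrt(5), <v, e_2> = -9/sqrt(45).
Square and sum: Σ |<v, e_j>|^2 = 18.
Compute ||v||^2 = v·v = 27.
Deficit = 27 − 18 = 9 ≥ 0, confirming Bessel's inequality. (The deficit equals ||v − Σ <v,e_j> e_j||^2, the squared distance from v to span{e_j}.)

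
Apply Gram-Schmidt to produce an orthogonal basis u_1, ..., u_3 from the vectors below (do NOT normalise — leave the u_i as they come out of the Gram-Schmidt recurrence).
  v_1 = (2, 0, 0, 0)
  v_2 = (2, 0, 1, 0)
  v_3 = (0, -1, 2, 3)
Orthogonal basis:
  u_1 = (2, 0, 0, 0)
  u_2 = (0, 0, 1, 0)
  u_3 = (0, -1, 0, 3)

Apply the Gram-Schmidt recurrence
  u_1 = v_1
  u_i = v_i − Σ_{j<i} ((v_i · u_j) / (u_j · u_j)) · u_j.

Step by step this gives:
  u_1 = (2, 0, 0, 0)
  u_2 = (0, 0, 1, 0)
  u_3 = (0, -1, 0, 3)

Orthogonality check:
  u_2 · u_1 = 0 (should be 0)
  u_3 · u_1 = 0 (should be 0)
  u_3 · u_2 = 0 (should be 0)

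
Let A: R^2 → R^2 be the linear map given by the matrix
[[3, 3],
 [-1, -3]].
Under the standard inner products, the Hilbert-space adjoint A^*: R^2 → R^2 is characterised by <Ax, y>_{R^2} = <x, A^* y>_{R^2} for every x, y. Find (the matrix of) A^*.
A^* = A^T =
[[3, -1],
 [3, -3]]

For real matrices with standard dot products, the defining identity <Ax, y> = <x, A^* y> gives (Ax)^T y = x^T (A^*) y, i.e. x^T A^T y = x^T (A^*) y. Since this holds for all x, y, we must have A^* = A^T. Therefore
A^* =
[[3, -1],
 [3, -3]].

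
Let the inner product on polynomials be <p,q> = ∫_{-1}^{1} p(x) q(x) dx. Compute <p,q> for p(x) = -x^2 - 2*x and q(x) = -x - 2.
<p,q> = 8/3

Expand the product: p(x)·q(x) = x^3 + 4*x^2 + 4*x.
∫_{-1}^{1} of each monomial x^k gives [2/(k+1) if k even, 0 if k odd]. Integrating term-by-term (or equivalently evaluating the antiderivative F(x) = x^4/4 + 4*x^3/3 + 2*x^2 at the endpoints):
  F(1) − F(−1) = 43/12 − (11/12) = 8/3.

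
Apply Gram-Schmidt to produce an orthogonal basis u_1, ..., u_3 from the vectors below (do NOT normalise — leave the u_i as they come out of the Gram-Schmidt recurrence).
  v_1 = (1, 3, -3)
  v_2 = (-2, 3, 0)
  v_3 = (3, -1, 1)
Orthogonal basis:
  u_1 = (1, 3, -3)
  u_2 = (-45/19, 36/19, 21/19)
  u_3 = (15/11, 10/11, 15/11)

Apply the Gram-Schmidt recurrence
  u_1 = v_1
  u_i = v_i − Σ_{j<i} ((v_i · u_j) / (u_j · u_j)) · u_j.

Step by step this gives:
  u_1 = (1, 3, -3)
  u_2 = (-45/19, 36/19, 21/19)
  u_3 = (15/11, 10/11, 15/11)

Orthogonality check:
  u_2 · u_1 = 0 (should be 0)
  u_3 · u_1 = 0 (should be 0)
  u_3 · u_2 = 0 (should be 0)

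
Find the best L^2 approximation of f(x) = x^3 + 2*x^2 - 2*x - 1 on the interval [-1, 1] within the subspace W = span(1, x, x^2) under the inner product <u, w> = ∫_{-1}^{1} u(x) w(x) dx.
g(x) = 2*x^2 - 7*x/5 - 1

The best approximation g ∈ W is the orthogonal projection of f onto W. Writing g = a_0 + a_1 x + a_2 x^2, the coefficients solve the normal equations G · a = b where
  G_{ij} = <φ_i, φ_j> and b_i = <f, φ_i>, with φ_0 = 1, φ_1 = x, φ_2 = x^2.
G =
  [2, 0, 2/3]
  [0, 2/3, 0]
  [2/3, 0, 2/5],
b = (-2/3, -14/15, 2/15).
Solving gives a_0 = -1, a_1 = -7/5, a_2 = 2, so
  g(x) = 2*x^2 - 7*x/5 - 1.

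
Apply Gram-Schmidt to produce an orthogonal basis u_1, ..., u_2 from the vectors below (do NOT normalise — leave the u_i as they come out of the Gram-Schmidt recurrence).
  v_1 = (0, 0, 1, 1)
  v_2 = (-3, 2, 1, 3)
Orthogonal basis:
  u_1 = (0, 0, 1, 1)
  u_2 = (-3, 2, -1, 1)

Apply the Gram-Schmidt recurrence
  u_1 = v_1
  u_i = v_i − Σ_{j<i} ((v_i · u_j) / (u_j · u_j)) · u_j.

Step by step this gives:
  u_1 = (0, 0, 1, 1)
  u_2 = (-3, 2, -1, 1)

Orthogonality check:
  u_2 · u_1 = 0 (should be 0)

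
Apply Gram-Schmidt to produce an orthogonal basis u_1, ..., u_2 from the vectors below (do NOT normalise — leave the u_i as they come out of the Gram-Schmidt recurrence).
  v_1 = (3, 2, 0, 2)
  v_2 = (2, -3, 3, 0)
Orthogonal basis:
  u_1 = (3, 2, 0, 2)
  u_2 = (2, -3, 3, 0)

Apply the Gram-Schmidt recurrence
  u_1 = v_1
  u_i = v_i − Σ_{j<i} ((v_i · u_j) / (u_j · u_j)) · u_j.

Step by step this gives:
  u_1 = (3, 2, 0, 2)
  u_2 = (2, -3, 3, 0)

Orthogonality check:
  u_2 · u_1 = 0 (should be 0)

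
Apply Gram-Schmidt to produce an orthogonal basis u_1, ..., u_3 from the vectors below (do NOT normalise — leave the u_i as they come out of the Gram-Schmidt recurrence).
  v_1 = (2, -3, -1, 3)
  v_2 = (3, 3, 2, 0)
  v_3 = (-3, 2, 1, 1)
Orthogonal basis:
  u_1 = (2, -3, -1, 3)
  u_2 = (79/23, 54/23, 41/23, 15/23)
  u_3 = (-774/481, 506/481, 402/481, 1156/481)

Apply the Gram-Schmidt recurrence
  u_1 = v_1
  u_i = v_i − Σ_{j<i} ((v_i · u_j) / (u_j · u_j)) · u_j.

Step by step this gives:
  u_1 = (2, -3, -1, 3)
  u_2 = (79/23, 54/23, 41/23, 15/23)
  u_3 = (-774/481, 506/481, 402/481, 1156/481)

Orthogonality check:
  u_2 · u_1 = 0 (should be 0)
  u_3 · u_1 = 0 (should be 0)
  u_3 · u_2 = 0 (should be 0)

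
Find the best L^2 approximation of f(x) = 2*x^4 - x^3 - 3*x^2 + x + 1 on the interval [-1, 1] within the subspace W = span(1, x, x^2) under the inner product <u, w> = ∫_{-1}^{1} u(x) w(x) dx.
g(x) = -9*x^2/7 + 2*x/5 + 29/35

The best approximation g ∈ W is the orthogonal projection of f onto W. Writing g = a_0 + a_1 x + a_2 x^2, the coefficients solve the normal equations G · a = b where
  G_{ij} = <φ_i, φ_j> and b_i = <f, φ_i>, with φ_0 = 1, φ_1 = x, φ_2 = x^2.
G =
  [2, 0, 2/3]
  [0, 2/3, 0]
  [2/3, 0, 2/5],
b = (4/5, 4/15, 4/105).
Solving gives a_0 = 29/35, a_1 = 2/5, a_2 = -9/7, so
  g(x) = -9*x^2/7 + 2*x/5 + 29/35.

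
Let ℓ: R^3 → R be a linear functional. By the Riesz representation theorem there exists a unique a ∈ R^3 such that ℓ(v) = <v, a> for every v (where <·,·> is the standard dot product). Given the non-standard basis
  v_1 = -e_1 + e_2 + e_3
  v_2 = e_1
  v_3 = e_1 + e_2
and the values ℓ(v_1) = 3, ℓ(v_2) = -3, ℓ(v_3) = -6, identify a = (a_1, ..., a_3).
a = (-3, -3, 3)

Write a = (a_1, ..., a_3) in the standard basis. For each basis vector v_i, ℓ(v_i) = <v_i, a> is a linear equation in the a_j's. Collect the n equations into a matrix system V a = ℓ, where row i of V is v_i (expressed in the standard basis). Since V is invertible (lower-triangular with 1s on the diagonal, up to permutation), solve by back-substitution:
  V =
[[-1, 1, 1],
 [1, 0, 0],
 [1, 1, 0]]
  V a = (3, -3, -6)
Solving gives a = (-3, -3, 3).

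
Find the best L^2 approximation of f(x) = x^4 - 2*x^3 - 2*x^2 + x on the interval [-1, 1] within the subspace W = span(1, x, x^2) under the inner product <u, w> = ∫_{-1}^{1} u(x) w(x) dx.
g(x) = -8*x^2/7 - x/5 - 3/35

The best approximation g ∈ W is the orthogonal projection of f onto W. Writing g = a_0 + a_1 x + a_2 x^2, the coefficients solve the normal equations G · a = b where
  G_{ij} = <φ_i, φ_j> and b_i = <f, φ_i>, with φ_0 = 1, φ_1 = x, φ_2 = x^2.
G =
  [2, 0, 2/3]
  [0, 2/3, 0]
  [2/3, 0, 2/5],
b = (-14/15, -2/15, -18/35).
Solving gives a_0 = -3/35, a_1 = -1/5, a_2 = -8/7, so
  g(x) = -8*x^2/7 - x/5 - 3/35.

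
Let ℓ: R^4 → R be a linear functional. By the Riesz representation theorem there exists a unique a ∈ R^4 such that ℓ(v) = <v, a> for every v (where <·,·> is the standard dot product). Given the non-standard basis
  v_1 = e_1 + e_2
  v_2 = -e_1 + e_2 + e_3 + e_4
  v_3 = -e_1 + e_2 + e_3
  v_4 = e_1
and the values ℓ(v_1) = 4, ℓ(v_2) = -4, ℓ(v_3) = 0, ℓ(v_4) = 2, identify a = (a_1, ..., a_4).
a = (2, 2, 0, -4)

Write a = (a_1, ..., a_4) in the standard basis. For each basis vector v_i, ℓ(v_i) = <v_i, a> is a linear equation in the a_j's. Collect the n equations into a matrix system V a = ℓ, where row i of V is v_i (expressed in the standard basis). Since V is invertible (lower-triangular with 1s on the diagonal, up to permutation), solve by back-substitution:
  V =
[[1, 1, 0, 0],
 [-1, 1, 1, 1],
 [-1, 1, 1, 0],
 [1, 0, 0, 0]]
  V a = (4, -4, 0, 2)
Solving gives a = (2, 2, 0, -4).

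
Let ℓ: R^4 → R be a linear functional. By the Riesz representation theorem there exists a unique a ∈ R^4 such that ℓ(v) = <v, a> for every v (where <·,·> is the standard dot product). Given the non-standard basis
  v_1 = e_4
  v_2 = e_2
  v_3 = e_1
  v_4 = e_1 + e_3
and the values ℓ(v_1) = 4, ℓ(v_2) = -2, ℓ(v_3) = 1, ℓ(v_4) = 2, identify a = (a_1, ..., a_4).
a = (1, -2, 1, 4)

Write a = (a_1, ..., a_4) in the standard basis. For each basis vector v_i, ℓ(v_i) = <v_i, a> is a linear equation in the a_j's. Collect the n equations into a matrix system V a = ℓ, where row i of V is v_i (expressed in the standard basis). Since V is invertible (lower-triangular with 1s on the diagonal, up to permutation), solve by back-substitution:
  V =
[[0, 0, 0, 1],
 [0, 1, 0, 0],
 [1, 0, 0, 0],
 [1, 0, 1, 0]]
  V a = (4, -2, 1, 2)
Solving gives a = (1, -2, 1, 4).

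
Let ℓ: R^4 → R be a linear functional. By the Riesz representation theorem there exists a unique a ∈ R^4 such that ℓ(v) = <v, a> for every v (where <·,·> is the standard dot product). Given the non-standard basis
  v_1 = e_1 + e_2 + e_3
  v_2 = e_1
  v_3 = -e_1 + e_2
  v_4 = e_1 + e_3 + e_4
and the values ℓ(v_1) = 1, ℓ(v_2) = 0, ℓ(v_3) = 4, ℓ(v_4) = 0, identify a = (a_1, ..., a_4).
a = (0, 4, -3, 3)

Write a = (a_1, ..., a_4) in the standard basis. For each basis vector v_i, ℓ(v_i) = <v_i, a> is a linear equation in the a_j's. Collect the n equations into a matrix system V a = ℓ, where row i of V is v_i (expressed in the standard basis). Since V is invertible (lower-triangular with 1s on the diagonal, up to permutation), solve by back-substitution:
  V =
[[1, 1, 1, 0],
 [1, 0, 0, 0],
 [-1, 1, 0, 0],
 [1, 0, 1, 1]]
  V a = (1, 0, 4, 0)
Solving gives a = (0, 4, -3, 3).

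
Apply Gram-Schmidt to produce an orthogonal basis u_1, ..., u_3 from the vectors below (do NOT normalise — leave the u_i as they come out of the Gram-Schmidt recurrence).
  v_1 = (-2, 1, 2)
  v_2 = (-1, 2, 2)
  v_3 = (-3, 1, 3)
Orthogonal basis:
  u_1 = (-2, 1, 2)
  u_2 = (7/9, 10/9, 2/9)
  u_3 = (2/17, -2/17, 3/17)

Apply the Gram-Schmidt recurrence
  u_1 = v_1
  u_i = v_i − Σ_{j<i} ((v_i · u_j) / (u_j · u_j)) · u_j.

Step by step this gives:
  u_1 = (-2, 1, 2)
  u_2 = (7/9, 10/9, 2/9)
  u_3 = (2/17, -2/17, 3/17)

Orthogonality check:
  u_2 · u_1 = 0 (should be 0)
  u_3 · u_1 = 0 (should be 0)
  u_3 · u_2 = 0 (should be 0)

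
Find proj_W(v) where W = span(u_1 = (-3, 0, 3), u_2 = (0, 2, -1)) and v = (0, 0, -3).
proj_W(v) = (4/3, 2/3, -5/3)

Set up U = [u_1 | ... | u_2] ∈ R^(3×2). The projector onto W = col(U) is P = U (U^T U)^(-1) U^T.
Compute U^T U =
  [18, -3]
  [-3, 5],
and U^T v = (-9, 3).
Solve U^T U · c = U^T v for the coefficients: c = (-4/9, 1/3). The projection is proj_W(v) = U c.
Check: (v - proj_W(v)) · u_1 = 0  (should be 0).
Check: (v - proj_W(v)) · u_2 = 0  (should be 0).
Result: proj_W(v) = (4/3, 2/3, -5/3).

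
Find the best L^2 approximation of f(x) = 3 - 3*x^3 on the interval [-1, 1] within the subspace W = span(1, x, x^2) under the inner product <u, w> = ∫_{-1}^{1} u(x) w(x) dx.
g(x) = 3 - 9*x/5

The best approximation g ∈ W is the orthogonal projection of f onto W. Writing g = a_0 + a_1 x + a_2 x^2, the coefficients solve the normal equations G · a = b where
  G_{ij} = <φ_i, φ_j> and b_i = <f, φ_i>, with φ_0 = 1, φ_1 = x, φ_2 = x^2.
G =
  [2, 0, 2/3]
  [0, 2/3, 0]
  [2/3, 0, 2/5],
b = (6, -6/5, 2).
Solving gives a_0 = 3, a_1 = -9/5, a_2 = 0, so
  g(x) = 3 - 9*x/5.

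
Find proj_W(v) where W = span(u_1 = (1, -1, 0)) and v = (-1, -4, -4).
proj_W(v) = (3/2, -3/2, 0)

Set up U = [u_1 | ... | u_1] ∈ R^(3×1). The projector onto W = col(U) is P = U (U^T U)^(-1) U^T.
Compute U^T U =
  [2],
and U^T v = (3).
Solve U^T U · c = U^T v for the coefficients: c = (3/2). The projection is proj_W(v) = U c.
Check: (v - proj_W(v)) · u_1 = 0  (should be 0).
Result: proj_W(v) = (3/2, -3/2, 0).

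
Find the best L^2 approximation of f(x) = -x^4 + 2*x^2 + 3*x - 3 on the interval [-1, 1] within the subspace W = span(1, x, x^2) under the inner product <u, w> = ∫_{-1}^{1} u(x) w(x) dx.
g(x) = 8*x^2/7 + 3*x - 102/35

The best approximation g ∈ W is the orthogonal projection of f onto W. Writing g = a_0 + a_1 x + a_2 x^2, the coefficients solve the normal equations G · a = b where
  G_{ij} = <φ_i, φ_j> and b_i = <f, φ_i>, with φ_0 = 1, φ_1 = x, φ_2 = x^2.
G =
  [2, 0, 2/3]
  [0, 2/3, 0]
  [2/3, 0, 2/5],
b = (-76/15, 2, -52/35).
Solving gives a_0 = -102/35, a_1 = 3, a_2 = 8/7, so
  g(x) = 8*x^2/7 + 3*x - 102/35.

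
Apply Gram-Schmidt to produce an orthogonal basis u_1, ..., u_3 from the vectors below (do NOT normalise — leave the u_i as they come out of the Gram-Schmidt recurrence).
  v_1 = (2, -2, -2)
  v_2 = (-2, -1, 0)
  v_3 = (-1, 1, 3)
Orthogonal basis:
  u_1 = (2, -2, -2)
  u_2 = (-5/3, -4/3, -1/3)
  u_3 = (3/7, -6/7, 9/7)

Apply the Gram-Schmidt recurrence
  u_1 = v_1
  u_i = v_i − Σ_{j<i} ((v_i · u_j) / (u_j · u_j)) · u_j.

Step by step this gives:
  u_1 = (2, -2, -2)
  u_2 = (-5/3, -4/3, -1/3)
  u_3 = (3/7, -6/7, 9/7)

Orthogonality check:
  u_2 · u_1 = 0 (should be 0)
  u_3 · u_1 = 0 (should be 0)
  u_3 · u_2 = 0 (should be 0)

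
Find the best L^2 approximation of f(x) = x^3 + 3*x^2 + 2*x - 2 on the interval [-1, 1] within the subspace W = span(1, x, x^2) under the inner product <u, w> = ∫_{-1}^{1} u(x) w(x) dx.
g(x) = 3*x^2 + 13*x/5 - 2

The best approximation g ∈ W is the orthogonal projection of f onto W. Writing g = a_0 + a_1 x + a_2 x^2, the coefficients solve the normal equations G · a = b where
  G_{ij} = <φ_i, φ_j> and b_i = <f, φ_i>, with φ_0 = 1, φ_1 = x, φ_2 = x^2.
G =
  [2, 0, 2/3]
  [0, 2/3, 0]
  [2/3, 0, 2/5],
b = (-2, 26/15, -2/15).
Solving gives a_0 = -2, a_1 = 13/5, a_2 = 3, so
  g(x) = 3*x^2 + 13*x/5 - 2.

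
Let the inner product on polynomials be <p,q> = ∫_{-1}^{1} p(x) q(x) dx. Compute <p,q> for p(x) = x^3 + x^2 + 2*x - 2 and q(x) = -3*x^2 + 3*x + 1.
<p,q> = 14/3

Expand the product: p(x)·q(x) = -3*x^5 - 2*x^3 + 13*x^2 - 4*x - 2.
∫_{-1}^{1} of each monomial x^k gives [2/(k+1) if k even, 0 if k odd]. Integrating term-by-term (or equivalently evaluating the antiderivative F(x) = -x^6/2 - x^4/2 + 13*x^3/3 - 2*x^2 - 2*x at the endpoints):
  F(1) − F(−1) = -2/3 − (-16/3) = 14/3.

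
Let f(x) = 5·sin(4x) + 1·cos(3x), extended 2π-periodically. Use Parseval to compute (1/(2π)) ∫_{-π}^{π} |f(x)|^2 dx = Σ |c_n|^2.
Σ |c_n|^2 = 13

Expand |f|^2 and use orthogonality of {sin(nx), cos(mx)} on [-π, π]:
  ∫_{-π}^{π} sin(nx)^2 dx = π, ∫ cos(mx)^2 dx = π, and cross terms integrate to 0.
So ∫_{-π}^{π} f(x)^2 dx = 5^2 · π + 1^2 · π = (25 + 1)π.
Divide by 2π: (25 + 1)/2 = 13.
By Parseval, this equals Σ |c_n|^2.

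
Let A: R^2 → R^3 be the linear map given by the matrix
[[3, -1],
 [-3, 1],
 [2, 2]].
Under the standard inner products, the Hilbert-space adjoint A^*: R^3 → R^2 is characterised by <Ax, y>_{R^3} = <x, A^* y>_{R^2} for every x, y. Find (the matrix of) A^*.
A^* = A^T =
[[3, -3, 2],
 [-1, 1, 2]]

For real matrices with standard dot products, the defining identity <Ax, y> = <x, A^* y> gives (Ax)^T y = x^T (A^*) y, i.e. x^T A^T y = x^T (A^*) y. Since this holds for all x, y, we must have A^* = A^T. Therefore
A^* =
[[3, -3, 2],
 [-1, 1, 2]].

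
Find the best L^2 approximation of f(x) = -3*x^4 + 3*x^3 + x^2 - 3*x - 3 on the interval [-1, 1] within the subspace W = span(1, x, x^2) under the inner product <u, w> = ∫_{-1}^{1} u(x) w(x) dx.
g(x) = -11*x^2/7 - 6*x/5 - 96/35

The best approximation g ∈ W is the orthogonal projection of f onto W. Writing g = a_0 + a_1 x + a_2 x^2, the coefficients solve the normal equations G · a = b where
  G_{ij} = <φ_i, φ_j> and b_i = <f, φ_i>, with φ_0 = 1, φ_1 = x, φ_2 = x^2.
G =
  [2, 0, 2/3]
  [0, 2/3, 0]
  [2/3, 0, 2/5],
b = (-98/15, -4/5, -86/35).
Solving gives a_0 = -96/35, a_1 = -6/5, a_2 = -11/7, so
  g(x) = -11*x^2/7 - 6*x/5 - 96/35.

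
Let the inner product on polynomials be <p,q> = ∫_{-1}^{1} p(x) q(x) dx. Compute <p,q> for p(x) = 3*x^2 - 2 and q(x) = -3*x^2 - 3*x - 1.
<p,q> = 12/5

Expand the product: p(x)·q(x) = -9*x^4 - 9*x^3 + 3*x^2 + 6*x + 2.
∫_{-1}^{1} of each monomial x^k gives [2/(k+1) if k even, 0 if k odd]. Integrating term-by-term (or equivalently evaluating the antiderivative F(x) = -9*x^5/5 - 9*x^4/4 + x^3 + 3*x^2 + 2*x at the endpoints):
  F(1) − F(−1) = 39/20 − (-9/20) = 12/5.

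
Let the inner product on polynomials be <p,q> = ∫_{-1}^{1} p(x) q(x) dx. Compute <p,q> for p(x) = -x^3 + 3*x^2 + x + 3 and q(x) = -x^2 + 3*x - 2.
<p,q> = -92/5

Expand the product: p(x)·q(x) = x^5 - 6*x^4 + 10*x^3 - 6*x^2 + 7*x - 6.
∫_{-1}^{1} of each monomial x^k gives [2/(k+1) if k even, 0 if k odd]. Integrating term-by-term (or equivalently evaluating the antiderivative F(x) = x^6/6 - 6*x^5/5 + 5*x^4/2 - 2*x^3 + 7*x^2/2 - 6*x at the endpoints):
  F(1) − F(−1) = -91/30 − (461/30) = -92/5.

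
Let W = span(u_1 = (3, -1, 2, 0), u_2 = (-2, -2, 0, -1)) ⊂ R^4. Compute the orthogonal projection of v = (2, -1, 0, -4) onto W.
proj_W(v) = (101/110, -183/110, 71/55, -28/55)

Set up U = [u_1 | ... | u_2] ∈ R^(4×2). The projector onto W = col(U) is P = U (U^T U)^(-1) U^T.
Compute U^T U =
  [14, -4]
  [-4, 9],
and U^T v = (7, 2).
Solve U^T U · c = U^T v for the coefficients: c = (71/110, 28/55). The projection is proj_W(v) = U c.
Check: (v - proj_W(v)) · u_1 = 0  (should be 0).
Check: (v - proj_W(v)) · u_2 = 0  (should be 0).
Result: proj_W(v) = (101/110, -183/110, 71/55, -28/55).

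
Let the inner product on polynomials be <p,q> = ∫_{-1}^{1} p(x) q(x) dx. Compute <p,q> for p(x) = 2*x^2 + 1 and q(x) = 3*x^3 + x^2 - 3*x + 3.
<p,q> = 172/15

Expand the product: p(x)·q(x) = 6*x^5 + 2*x^4 - 3*x^3 + 7*x^2 - 3*x + 3.
∫_{-1}^{1} of each monomial x^k gives [2/(k+1) if k even, 0 if k odd]. Integrating term-by-term (or equivalently evaluating the antiderivative F(x) = x^6 + 2*x^5/5 - 3*x^4/4 + 7*x^3/3 - 3*x^2/2 + 3*x at the endpoints):
  F(1) − F(−1) = 269/60 − (-419/60) = 172/15.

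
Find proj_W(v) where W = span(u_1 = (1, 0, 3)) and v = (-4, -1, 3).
proj_W(v) = (1/2, 0, 3/2)

Set up U = [u_1 | ... | u_1] ∈ R^(3×1). The projector onto W = col(U) is P = U (U^T U)^(-1) U^T.
Compute U^T U =
  [10],
and U^T v = (5).
Solve U^T U · c = U^T v for the coefficients: c = (1/2). The projection is proj_W(v) = U c.
Check: (v - proj_W(v)) · u_1 = 0  (should be 0).
Result: proj_W(v) = (1/2, 0, 3/2).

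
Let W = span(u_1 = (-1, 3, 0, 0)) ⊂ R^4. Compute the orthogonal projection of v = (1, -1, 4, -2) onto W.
proj_W(v) = (2/5, -6/5, 0, 0)

Set up U = [u_1 | ... | u_1] ∈ R^(4×1). The projector onto W = col(U) is P = U (U^T U)^(-1) U^T.
Compute U^T U =
  [10],
and U^T v = (-4).
Solve U^T U · c = U^T v for the coefficients: c = (-2/5). The projection is proj_W(v) = U c.
Check: (v - proj_W(v)) · u_1 = 0  (should be 0).
Result: proj_W(v) = (2/5, -6/5, 0, 0).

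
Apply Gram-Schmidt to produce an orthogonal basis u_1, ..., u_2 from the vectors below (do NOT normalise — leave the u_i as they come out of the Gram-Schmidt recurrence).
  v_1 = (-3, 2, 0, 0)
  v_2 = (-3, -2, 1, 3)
Orthogonal basis:
  u_1 = (-3, 2, 0, 0)
  u_2 = (-24/13, -36/13, 1, 3)

Apply the Gram-Schmidt recurrence
  u_1 = v_1
  u_i = v_i − Σ_{j<i} ((v_i · u_j) / (u_j · u_j)) · u_j.

Step by step this gives:
  u_1 = (-3, 2, 0, 0)
  u_2 = (-24/13, -36/13, 1, 3)

Orthogonality check:
  u_2 · u_1 = 0 (should be 0)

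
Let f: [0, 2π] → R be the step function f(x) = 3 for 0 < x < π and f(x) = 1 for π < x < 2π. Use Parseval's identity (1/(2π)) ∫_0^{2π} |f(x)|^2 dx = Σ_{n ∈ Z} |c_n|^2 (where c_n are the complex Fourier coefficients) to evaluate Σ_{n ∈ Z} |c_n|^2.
Σ |c_n|^2 = 5

Parseval equates the L^2 energy of f (normalised by 1/(2π)) with the ℓ^2 sum of its Fourier coefficients: (1/(2π)) ∫_0^{2π} |f|^2 = Σ |c_n|^2.
Compute the left side: (1/(2π)) [∫_0^π 3^2 dx + ∫_π^{2π} 1^2 dx] = (1/(2π)) · (9π + 1π) = (9 + 1)/2 = 5.
So Σ_{n ∈ Z} |c_n|^2 = 5.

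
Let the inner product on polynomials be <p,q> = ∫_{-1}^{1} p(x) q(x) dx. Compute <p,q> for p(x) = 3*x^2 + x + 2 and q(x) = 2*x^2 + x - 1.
<p,q> = -4/15

Expand the product: p(x)·q(x) = 6*x^4 + 5*x^3 + 2*x^2 + x - 2.
∫_{-1}^{1} of each monomial x^k gives [2/(k+1) if k even, 0 if k odd]. Integrating term-by-term (or equivalently evaluating the antiderivative F(x) = 6*x^5/5 + 5*x^4/4 + 2*x^3/3 + x^2/2 - 2*x at the endpoints):
  F(1) − F(−1) = 97/60 − (113/60) = -4/15.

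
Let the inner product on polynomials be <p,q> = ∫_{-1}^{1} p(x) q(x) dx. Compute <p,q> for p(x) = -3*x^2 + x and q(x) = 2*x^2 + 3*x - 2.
<p,q> = 18/5

Expand the product: p(x)·q(x) = -6*x^4 - 7*x^3 + 9*x^2 - 2*x.
∫_{-1}^{1} of each monomial x^k gives [2/(k+1) if k even, 0 if k odd]. Integrating term-by-term (or equivalently evaluating the antiderivative F(x) = -6*x^5/5 - 7*x^4/4 + 3*x^3 - x^2 at the endpoints):
  F(1) − F(−1) = -19/20 − (-91/20) = 18/5.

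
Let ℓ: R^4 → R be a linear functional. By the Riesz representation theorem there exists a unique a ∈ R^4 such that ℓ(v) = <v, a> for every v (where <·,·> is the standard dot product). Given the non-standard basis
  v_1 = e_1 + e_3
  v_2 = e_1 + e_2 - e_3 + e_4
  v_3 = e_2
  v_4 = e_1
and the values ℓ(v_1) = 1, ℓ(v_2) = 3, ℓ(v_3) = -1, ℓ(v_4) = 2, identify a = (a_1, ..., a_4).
a = (2, -1, -1, 1)

Write a = (a_1, ..., a_4) in the standard basis. For each basis vector v_i, ℓ(v_i) = <v_i, a> is a linear equation in the a_j's. Collect the n equations into a matrix system V a = ℓ, where row i of V is v_i (expressed in the standard basis). Since V is invertible (lower-triangular with 1s on the diagonal, up to permutation), solve by back-substitution:
  V =
[[1, 0, 1, 0],
 [1, 1, -1, 1],
 [0, 1, 0, 0],
 [1, 0, 0, 0]]
  V a = (1, 3, -1, 2)
Solving gives a = (2, -1, -1, 1).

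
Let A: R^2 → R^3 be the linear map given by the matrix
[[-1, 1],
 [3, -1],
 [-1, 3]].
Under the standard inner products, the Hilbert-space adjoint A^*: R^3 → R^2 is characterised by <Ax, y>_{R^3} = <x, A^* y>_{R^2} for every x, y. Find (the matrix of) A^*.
A^* = A^T =
[[-1, 3, -1],
 [1, -1, 3]]

For real matrices with standard dot products, the defining identity <Ax, y> = <x, A^* y> gives (Ax)^T y = x^T (A^*) y, i.e. x^T A^T y = x^T (A^*) y. Since this holds for all x, y, we must have A^* = A^T. Therefore
A^* =
[[-1, 3, -1],
 [1, -1, 3]].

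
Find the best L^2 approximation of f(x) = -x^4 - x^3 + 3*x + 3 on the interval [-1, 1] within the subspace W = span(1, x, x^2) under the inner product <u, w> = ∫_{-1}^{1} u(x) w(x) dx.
g(x) = -6*x^2/7 + 12*x/5 + 108/35

The best approximation g ∈ W is the orthogonal projection of f onto W. Writing g = a_0 + a_1 x + a_2 x^2, the coefficients solve the normal equations G · a = b where
  G_{ij} = <φ_i, φ_j> and b_i = <f, φ_i>, with φ_0 = 1, φ_1 = x, φ_2 = x^2.
G =
  [2, 0, 2/3]
  [0, 2/3, 0]
  [2/3, 0, 2/5],
b = (28/5, 8/5, 12/7).
Solving gives a_0 = 108/35, a_1 = 12/5, a_2 = -6/7, so
  g(x) = -6*x^2/7 + 12*x/5 + 108/35.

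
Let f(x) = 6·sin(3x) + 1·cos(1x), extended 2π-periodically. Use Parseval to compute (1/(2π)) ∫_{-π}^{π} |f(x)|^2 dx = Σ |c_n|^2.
Σ |c_n|^2 = 37/2

Expand |f|^2 and use orthogonality of {sin(nx), cos(mx)} on [-π, π]:
  ∫_{-π}^{π} sin(nx)^2 dx = π, ∫ cos(mx)^2 dx = π, and cross terms integrate to 0.
So ∫_{-π}^{π} f(x)^2 dx = 6^2 · π + 1^2 · π = (36 + 1)π.
Divide by 2π: (36 + 1)/2 = 37/2.
By Parseval, this equals Σ |c_n|^2.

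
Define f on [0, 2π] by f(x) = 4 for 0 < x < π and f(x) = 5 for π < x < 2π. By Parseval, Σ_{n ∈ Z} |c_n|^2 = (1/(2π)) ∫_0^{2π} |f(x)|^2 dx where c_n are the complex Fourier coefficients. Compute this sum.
Σ |c_n|^2 = 41/2

Parseval equates the L^2 energy of f (normalised by 1/(2π)) with the ℓ^2 sum of its Fourier coefficients: (1/(2π)) ∫_0^{2π} |f|^2 = Σ |c_n|^2.
Compute the left side: (1/(2π)) [∫_0^π 4^2 dx + ∫_π^{2π} 5^2 dx] = (1/(2π)) · (16π + 25π) = (16 + 25)/2 = 41/2.
So Σ_{n ∈ Z} |c_n|^2 = 41/2.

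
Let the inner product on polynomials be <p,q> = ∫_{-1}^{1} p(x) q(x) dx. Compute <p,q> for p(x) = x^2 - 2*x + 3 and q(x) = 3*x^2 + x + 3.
<p,q> = 388/15

Expand the product: p(x)·q(x) = 3*x^4 - 5*x^3 + 10*x^2 - 3*x + 9.
∫_{-1}^{1} of each monomial x^k gives [2/(k+1) if k even, 0 if k odd]. Integrating term-by-term (or equivalently evaluating the antiderivative F(x) = 3*x^5/5 - 5*x^4/4 + 10*x^3/3 - 3*x^2/2 + 9*x at the endpoints):
  F(1) − F(−1) = 611/60 − (-941/60) = 388/15.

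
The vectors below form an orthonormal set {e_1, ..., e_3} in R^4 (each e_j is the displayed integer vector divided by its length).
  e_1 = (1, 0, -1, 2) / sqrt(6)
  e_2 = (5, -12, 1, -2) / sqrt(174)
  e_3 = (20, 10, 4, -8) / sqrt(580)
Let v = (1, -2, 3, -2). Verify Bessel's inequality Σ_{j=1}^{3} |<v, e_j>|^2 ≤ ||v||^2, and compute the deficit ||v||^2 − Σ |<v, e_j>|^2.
Σ |<v, e_j>|^2 = 74/5; ||v||^2 = 18; deficit = 16/5

Write each e_j = u_j / sqrt(<u_j, u_j>) where u_j is the displayed integer vector. Then <v, e_j> = <v, u_j> / sqrt(<u_j, u_j>), so |<v, e_j>|^2 = <v, u_j>^2 / <u_j, u_j>.
Coefficients: <v, e_1> = -6/sqrt(6), <v, e_2> = 36/sqrt(174), <v, e_3> = 28/sqrt(580).
Square and sum: Σ |<v, e_j>|^2 = 74/5.
Compute ||v||^2 = v·v = 18.
Deficit = 18 − 74/5 = 16/5 ≥ 0, confirming Bessel's inequality. (The deficit equals ||v − Σ <v,e_j> e_j||^2, the squared distance from v to span{e_j}.)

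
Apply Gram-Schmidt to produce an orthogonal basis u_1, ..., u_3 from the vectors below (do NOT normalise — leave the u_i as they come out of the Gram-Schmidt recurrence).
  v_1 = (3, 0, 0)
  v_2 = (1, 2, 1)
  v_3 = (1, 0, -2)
Orthogonal basis:
  u_1 = (3, 0, 0)
  u_2 = (0, 2, 1)
  u_3 = (0, 4/5, -8/5)

Apply the Gram-Schmidt recurrence
  u_1 = v_1
  u_i = v_i − Σ_{j<i} ((v_i · u_j) / (u_j · u_j)) · u_j.

Step by step this gives:
  u_1 = (3, 0, 0)
  u_2 = (0, 2, 1)
  u_3 = (0, 4/5, -8/5)

Orthogonality check:
  u_2 · u_1 = 0 (should be 0)
  u_3 · u_1 = 0 (should be 0)
  u_3 · u_2 = 0 (should be 0)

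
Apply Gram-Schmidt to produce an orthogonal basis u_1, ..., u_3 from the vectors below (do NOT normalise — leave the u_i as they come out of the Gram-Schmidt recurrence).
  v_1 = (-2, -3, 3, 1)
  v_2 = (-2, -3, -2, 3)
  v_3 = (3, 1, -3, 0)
Orthogonal basis:
  u_1 = (-2, -3, 3, 1)
  u_2 = (-26/23, -39/23, -76/23, 59/23)
  u_3 = (140/83, -161/166, 7/83, 35/166)

Apply the Gram-Schmidt recurrence
  u_1 = v_1
  u_i = v_i − Σ_{j<i} ((v_i · u_j) / (u_j · u_j)) · u_j.

Step by step this gives:
  u_1 = (-2, -3, 3, 1)
  u_2 = (-26/23, -39/23, -76/23, 59/23)
  u_3 = (140/83, -161/166, 7/83, 35/166)

Orthogonality check:
  u_2 · u_1 = 0 (should be 0)
  u_3 · u_1 = 0 (should be 0)
  u_3 · u_2 = 0 (should be 0)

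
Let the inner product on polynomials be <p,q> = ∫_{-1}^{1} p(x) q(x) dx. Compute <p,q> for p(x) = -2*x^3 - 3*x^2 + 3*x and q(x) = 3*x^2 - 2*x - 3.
<p,q> = 0

Expand the product: p(x)·q(x) = -6*x^5 - 5*x^4 + 21*x^3 + 3*x^2 - 9*x.
∫_{-1}^{1} of each monomial x^k gives [2/(k+1) if k even, 0 if k odd]. Integrating term-by-term (or equivalently evaluating the antiderivative F(x) = -x^6 - x^5 + 21*x^4/4 + x^3 - 9*x^2/2 at the endpoints):
  F(1) − F(−1) = -1/4 − (-1/4) = 0.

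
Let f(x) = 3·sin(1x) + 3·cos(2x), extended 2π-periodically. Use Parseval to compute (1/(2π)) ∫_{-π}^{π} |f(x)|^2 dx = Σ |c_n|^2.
Σ |c_n|^2 = 9

Expand |f|^2 and use orthogonality of {sin(nx), cos(mx)} on [-π, π]:
  ∫_{-π}^{π} sin(nx)^2 dx = π, ∫ cos(mx)^2 dx = π, and cross terms integrate to 0.
So ∫_{-π}^{π} f(x)^2 dx = 3^2 · π + 3^2 · π = (9 + 9)π.
Divide by 2π: (9 + 9)/2 = 9.
By Parseval, this equals Σ |c_n|^2.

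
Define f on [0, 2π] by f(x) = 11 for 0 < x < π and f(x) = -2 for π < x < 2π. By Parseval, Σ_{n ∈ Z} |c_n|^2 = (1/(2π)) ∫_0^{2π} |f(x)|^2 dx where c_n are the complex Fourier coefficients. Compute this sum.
Σ |c_n|^2 = 125/2

Parseval equates the L^2 energy of f (normalised by 1/(2π)) with the ℓ^2 sum of its Fourier coefficients: (1/(2π)) ∫_0^{2π} |f|^2 = Σ |c_n|^2.
Compute the left side: (1/(2π)) [∫_0^π 11^2 dx + ∫_π^{2π} (-2)^2 dx] = (1/(2π)) · (121π + 4π) = (121 + 4)/2 = 125/2.
So Σ_{n ∈ Z} |c_n|^2 = 125/2.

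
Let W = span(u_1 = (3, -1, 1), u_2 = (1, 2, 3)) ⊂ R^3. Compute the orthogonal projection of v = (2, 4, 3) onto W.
proj_W(v) = (57/46, 64/23, 187/46)

Set up U = [u_1 | ... | u_2] ∈ R^(3×2). The projector onto W = col(U) is P = U (U^T U)^(-1) U^T.
Compute U^T U =
  [11, 4]
  [4, 14],
and U^T v = (5, 19).
Solve U^T U · c = U^T v for the coefficients: c = (-1/23, 63/46). The projection is proj_W(v) = U c.
Check: (v - proj_W(v)) · u_1 = 0  (should be 0).
Check: (v - proj_W(v)) · u_2 = 0  (should be 0).
Result: proj_W(v) = (57/46, 64/23, 187/46).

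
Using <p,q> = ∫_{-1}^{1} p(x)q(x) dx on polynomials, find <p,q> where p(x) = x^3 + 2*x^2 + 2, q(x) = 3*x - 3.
<p,q> = -74/5

Expand the product: p(x)·q(x) = 3*x^4 + 3*x^3 - 6*x^2 + 6*x - 6.
∫_{-1}^{1} of each monomial x^k gives [2/(k+1) if k even, 0 if k odd]. Integrating term-by-term (or equivalently evaluating the antiderivative F(x) = 3*x^5/5 + 3*x^4/4 - 2*x^3 + 3*x^2 - 6*x at the endpoints):
  F(1) − F(−1) = -73/20 − (223/20) = -74/5.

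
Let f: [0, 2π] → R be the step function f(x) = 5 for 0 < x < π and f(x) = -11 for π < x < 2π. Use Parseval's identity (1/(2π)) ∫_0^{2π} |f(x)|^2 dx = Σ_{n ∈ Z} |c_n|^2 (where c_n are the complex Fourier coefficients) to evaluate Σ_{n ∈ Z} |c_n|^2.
Σ |c_n|^2 = 73

Parseval equates the L^2 energy of f (normalised by 1/(2π)) with the ℓ^2 sum of its Fourier coefficients: (1/(2π)) ∫_0^{2π} |f|^2 = Σ |c_n|^2.
Compute the left side: (1/(2π)) [∫_0^π 5^2 dx + ∫_π^{2π} (-11)^2 dx] = (1/(2π)) · (25π + 121π) = (25 + 121)/2 = 73.
So Σ_{n ∈ Z} |c_n|^2 = 73.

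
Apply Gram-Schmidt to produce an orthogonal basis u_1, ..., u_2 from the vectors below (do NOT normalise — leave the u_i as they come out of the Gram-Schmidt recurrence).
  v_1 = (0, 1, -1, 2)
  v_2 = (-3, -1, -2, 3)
Orthogonal basis:
  u_1 = (0, 1, -1, 2)
  u_2 = (-3, -13/6, -5/6, 2/3)

Apply the Gram-Schmidt recurrence
  u_1 = v_1
  u_i = v_i − Σ_{j<i} ((v_i · u_j) / (u_j · u_j)) · u_j.

Step by step this gives:
  u_1 = (0, 1, -1, 2)
  u_2 = (-3, -13/6, -5/6, 2/3)

Orthogonality check:
  u_2 · u_1 = 0 (should be 0)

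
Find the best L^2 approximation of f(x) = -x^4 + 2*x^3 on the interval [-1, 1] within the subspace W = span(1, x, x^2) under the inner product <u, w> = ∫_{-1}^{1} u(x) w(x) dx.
g(x) = -6*x^2/7 + 6*x/5 + 3/35

The best approximation g ∈ W is the orthogonal projection of f onto W. Writing g = a_0 + a_1 x + a_2 x^2, the coefficients solve the normal equations G · a = b where
  G_{ij} = <φ_i, φ_j> and b_i = <f, φ_i>, with φ_0 = 1, φ_1 = x, φ_2 = x^2.
G =
  [2, 0, 2/3]
  [0, 2/3, 0]
  [2/3, 0, 2/5],
b = (-2/5, 4/5, -2/7).
Solving gives a_0 = 3/35, a_1 = 6/5, a_2 = -6/7, so
  g(x) = -6*x^2/7 + 6*x/5 + 3/35.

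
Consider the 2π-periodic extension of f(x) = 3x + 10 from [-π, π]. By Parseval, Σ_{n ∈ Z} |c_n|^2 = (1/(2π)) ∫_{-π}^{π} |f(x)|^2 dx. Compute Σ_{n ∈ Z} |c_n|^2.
Σ |c_n|^2 = 3π^2 + 100

Expand and integrate term by term over [-π, π]:
  ∫ (3x)^2 dx = 9·(2π^3/3); ∫ 2·3·(10)·x dx = 0 (odd integrand); ∫ 10^2 dx = 100·2π.
So (1/(2π)) ∫_{-π}^{π} (3x + 10)^2 dx = 9π^2/3 + 100 = 3π^2 + 100.
Parseval ⇒ Σ |c_n|^2 = 3π^2 + 100.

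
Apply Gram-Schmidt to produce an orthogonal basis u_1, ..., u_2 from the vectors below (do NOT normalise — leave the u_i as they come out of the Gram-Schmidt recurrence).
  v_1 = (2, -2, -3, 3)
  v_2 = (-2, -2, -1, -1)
Orthogonal basis:
  u_1 = (2, -2, -3, 3)
  u_2 = (-2, -2, -1, -1)

Apply the Gram-Schmidt recurrence
  u_1 = v_1
  u_i = v_i − Σ_{j<i} ((v_i · u_j) / (u_j · u_j)) · u_j.

Step by step this gives:
  u_1 = (2, -2, -3, 3)
  u_2 = (-2, -2, -1, -1)

Orthogonality check:
  u_2 · u_1 = 0 (should be 0)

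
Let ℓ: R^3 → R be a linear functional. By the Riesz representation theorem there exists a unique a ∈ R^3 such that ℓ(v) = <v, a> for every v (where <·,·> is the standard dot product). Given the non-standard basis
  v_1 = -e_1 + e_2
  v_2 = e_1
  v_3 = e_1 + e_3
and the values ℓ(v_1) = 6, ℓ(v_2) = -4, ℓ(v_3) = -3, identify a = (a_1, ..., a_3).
a = (-4, 2, 1)

Write a = (a_1, ..., a_3) in the standard basis. For each basis vector v_i, ℓ(v_i) = <v_i, a> is a linear equation in the a_j's. Collect the n equations into a matrix system V a = ℓ, where row i of V is v_i (expressed in the standard basis). Since V is invertible (lower-triangular with 1s on the diagonal, up to permutation), solve by back-substitution:
  V =
[[-1, 1, 0],
 [1, 0, 0],
 [1, 0, 1]]
  V a = (6, -4, -3)
Solving gives a = (-4, 2, 1).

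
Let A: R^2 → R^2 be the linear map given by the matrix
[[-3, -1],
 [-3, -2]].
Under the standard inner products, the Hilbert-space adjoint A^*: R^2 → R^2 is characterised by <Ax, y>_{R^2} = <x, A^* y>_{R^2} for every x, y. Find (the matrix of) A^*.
A^* = A^T =
[[-3, -3],
 [-1, -2]]

For real matrices with standard dot products, the defining identity <Ax, y> = <x, A^* y> gives (Ax)^T y = x^T (A^*) y, i.e. x^T A^T y = x^T (A^*) y. Since this holds for all x, y, we must have A^* = A^T. Therefore
A^* =
[[-3, -3],
 [-1, -2]].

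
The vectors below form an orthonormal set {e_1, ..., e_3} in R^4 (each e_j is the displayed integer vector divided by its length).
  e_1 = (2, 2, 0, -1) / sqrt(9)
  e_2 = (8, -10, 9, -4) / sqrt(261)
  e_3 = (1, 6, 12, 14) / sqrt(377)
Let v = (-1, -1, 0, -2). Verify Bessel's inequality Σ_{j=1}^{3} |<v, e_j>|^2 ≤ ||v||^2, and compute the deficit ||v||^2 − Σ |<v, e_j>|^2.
Σ |<v, e_j>|^2 = 53/13; ||v||^2 = 6; deficit = 25/13

Write each e_j = u_j / sqrt(<u_j, u_j>) where u_j is the displayed integer vector. Then <v, e_j> = <v, u_j> / sqrt(<u_j, u_j>), so |<v, e_j>|^2 = <v, u_j>^2 / <u_j, u_j>.
Coefficients: <v, e_1> = -2/sqrt(9), <v, e_2> = 10/sqrt(261), <v, e_3> = -35/sqrt(377).
Square and sum: Σ |<v, e_j>|^2 = 53/13.
Compute ||v||^2 = v·v = 6.
Deficit = 6 − 53/13 = 25/13 ≥ 0, confirming Bessel's inequality. (The deficit equals ||v − Σ <v,e_j> e_j||^2, the squared distance from v to span{e_j}.)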